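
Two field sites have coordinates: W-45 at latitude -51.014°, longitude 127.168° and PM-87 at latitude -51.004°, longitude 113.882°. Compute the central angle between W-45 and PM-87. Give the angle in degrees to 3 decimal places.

8.348°

Δφ = 0.0100°,  Δλ = -13.2860°
a = sin²(Δφ/2) + cos φ₁ cos φ₂ sin²(Δλ/2) = 0.005298
c = 2·arcsin(√a) = 0.145704 rad = 8.3482°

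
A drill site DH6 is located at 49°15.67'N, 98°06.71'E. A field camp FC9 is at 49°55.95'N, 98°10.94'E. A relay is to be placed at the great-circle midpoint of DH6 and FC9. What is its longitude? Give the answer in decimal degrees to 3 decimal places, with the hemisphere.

DH6: φ = +49.26117°, λ = +98.11183°
FC9: φ = +49.93250°, λ = +98.18233°
Bx = cos φ₂ cos Δλ = 0.643689,  By = cos φ₂ sin Δλ = 0.000792
φₘ = atan2(sin φ₁ + sin φ₂, √((cos φ₁ + Bx)² + By²)) = 49.59684°
λₘ = λ₁ + atan2(By, cos φ₁ + Bx) = 98.14684°

98.147°E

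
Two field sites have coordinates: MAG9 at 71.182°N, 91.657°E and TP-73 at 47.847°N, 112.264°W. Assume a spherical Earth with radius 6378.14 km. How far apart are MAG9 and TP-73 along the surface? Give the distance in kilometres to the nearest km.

Δφ = -23.3350°,  Δλ = 156.0790°
a = sin²(Δφ/2) + cos φ₁ cos φ₂ sin²(Δλ/2) = 0.248077
c = 2·arcsin(√a) = 1.042750 rad = 59.7452°
d = R·c = 6378.14 × 1.042750 = 6650.8 km

6651 km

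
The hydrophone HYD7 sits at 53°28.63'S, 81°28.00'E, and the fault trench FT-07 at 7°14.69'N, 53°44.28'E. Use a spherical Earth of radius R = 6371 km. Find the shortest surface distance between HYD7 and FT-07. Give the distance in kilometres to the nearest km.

7237 km

HYD7: φ = -53.47717°, λ = +81.46667°
FT-07: φ = +7.24483°, λ = +53.73800°
Δφ = 60.7220°,  Δλ = -27.7287°
a = sin²(Δφ/2) + cos φ₁ cos φ₂ sin²(Δλ/2) = 0.289376
c = 2·arcsin(√a) = 1.135976 rad = 65.0866°
d = R·c = 6371 × 1.135976 = 7237.3 km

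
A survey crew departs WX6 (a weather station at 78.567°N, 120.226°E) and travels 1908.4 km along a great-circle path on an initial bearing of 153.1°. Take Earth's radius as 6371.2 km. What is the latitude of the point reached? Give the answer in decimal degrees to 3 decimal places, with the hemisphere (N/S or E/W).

δ = d/R = 1908.4/6371.2 = 0.299535 rad
φ₂ = arcsin(sin φ₁ cos δ + cos φ₁ sin δ cos θ)
   = arcsin(0.98016·0.95547 + 0.19822·0.29508·-0.89180) = 62.17196°
λ₂ = λ₁ + atan2(sin θ sin δ cos φ₁, cos δ − sin φ₁ sin φ₂) = 136.84366°

62.172°N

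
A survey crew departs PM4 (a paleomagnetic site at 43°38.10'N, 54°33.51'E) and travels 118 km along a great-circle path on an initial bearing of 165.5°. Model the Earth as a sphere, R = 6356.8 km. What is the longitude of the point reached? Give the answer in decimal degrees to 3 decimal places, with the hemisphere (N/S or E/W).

54.920°E

PM4: φ = +43.63500°, λ = +54.55850°
δ = d/R = 118/6356.8 = 0.018563 rad
φ₂ = arcsin(sin φ₁ cos δ + cos φ₁ sin δ cos θ)
   = arcsin(0.69006·0.99983 + 0.72375·0.01856·-0.96815) = 42.60473°
λ₂ = λ₁ + atan2(sin θ sin δ cos φ₁, cos δ − sin φ₁ sin φ₂) = 54.92028°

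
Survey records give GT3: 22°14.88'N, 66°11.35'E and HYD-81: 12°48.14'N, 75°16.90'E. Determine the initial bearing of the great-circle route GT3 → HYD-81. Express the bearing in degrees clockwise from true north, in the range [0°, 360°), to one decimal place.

136.0°

GT3: φ = +22.24800°, λ = +66.18917°
HYD-81: φ = +12.80233°, λ = +75.28167°
Δλ = 9.0925°
y = sin Δλ · cos φ₂ = 0.154100
x = cos φ₁ sin φ₂ − sin φ₁ cos φ₂ cos Δλ = -0.159473
θ = atan2(y, x) = 135.9816° → 135.9816° (mod 360°)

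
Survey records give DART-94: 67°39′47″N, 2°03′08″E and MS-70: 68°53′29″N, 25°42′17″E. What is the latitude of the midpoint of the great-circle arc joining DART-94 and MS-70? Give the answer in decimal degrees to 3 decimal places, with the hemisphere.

DART-94: φ = +67.66306°, λ = +2.05222°
MS-70: φ = +68.89139°, λ = +25.70472°
Bx = cos φ₂ cos Δλ = 0.329884,  By = cos φ₂ sin Δλ = 0.144483
φₘ = atan2(sin φ₁ + sin φ₂, √((cos φ₁ + Bx)² + By²)) = 68.69629°
λₘ = λ₁ + atan2(By, cos φ₁ + Bx) = 13.55568°

68.696°N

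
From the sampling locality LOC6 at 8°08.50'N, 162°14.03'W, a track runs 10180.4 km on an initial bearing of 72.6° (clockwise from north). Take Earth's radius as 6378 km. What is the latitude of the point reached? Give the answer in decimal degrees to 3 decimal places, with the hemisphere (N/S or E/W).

LOC6: φ = +8.14167°, λ = -162.23383°
δ = d/R = 10180.4/6378 = 1.596174 rad
φ₂ = arcsin(sin φ₁ cos δ + cos φ₁ sin δ cos θ)
   = arcsin(0.14162·-0.02538 + 0.98992·0.99968·0.29904) = 16.99796°
λ₂ = λ₁ + atan2(sin θ sin δ cos φ₁, cos δ − sin φ₁ sin φ₂) = -68.18895°

16.998°N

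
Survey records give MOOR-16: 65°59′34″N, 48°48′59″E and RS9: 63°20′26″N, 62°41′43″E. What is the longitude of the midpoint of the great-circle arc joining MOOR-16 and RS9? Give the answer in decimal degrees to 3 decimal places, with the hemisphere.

MOOR-16: φ = +65.99278°, λ = +48.81639°
RS9: φ = +63.34056°, λ = +62.69528°
Bx = cos φ₂ cos Δλ = 0.435587,  By = cos φ₂ sin Δλ = 0.107627
φₘ = atan2(sin φ₁ + sin φ₂, √((cos φ₁ + Bx)² + By²)) = 64.82882°
λₘ = λ₁ + atan2(By, cos φ₁ + Bx) = 56.09683°

56.097°E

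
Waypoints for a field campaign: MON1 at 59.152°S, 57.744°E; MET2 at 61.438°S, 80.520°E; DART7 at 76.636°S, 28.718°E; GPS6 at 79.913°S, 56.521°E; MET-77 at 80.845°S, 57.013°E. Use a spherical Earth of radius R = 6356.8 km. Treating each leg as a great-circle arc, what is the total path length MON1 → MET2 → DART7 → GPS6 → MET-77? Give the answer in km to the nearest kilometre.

4602 km

MON1→MET2: c = 0.199891 rad, d = 1270.67 km
MET2→DART7: c = 0.395372 rad, d = 2513.30 km
DART7→GPS6: c = 0.112385 rad, d = 714.41 km
GPS6→MET-77: c = 0.016330 rad, d = 103.80 km
Total = 1270.67 + 2513.30 + 714.41 + 103.80 = 4602.18 km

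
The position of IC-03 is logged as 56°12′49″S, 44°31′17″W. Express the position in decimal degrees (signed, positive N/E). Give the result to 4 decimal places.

-56.2136°, -44.5214°

lat: 56.2136° S → -56.2136°
lon: 44.5214° W → -44.5214°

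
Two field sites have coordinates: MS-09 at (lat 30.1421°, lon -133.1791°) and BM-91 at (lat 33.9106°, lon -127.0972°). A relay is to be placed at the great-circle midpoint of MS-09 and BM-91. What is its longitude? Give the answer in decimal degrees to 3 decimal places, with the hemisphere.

Bx = cos φ₂ cos Δλ = 0.825238,  By = cos φ₂ sin Δλ = 0.087929
φₘ = atan2(sin φ₁ + sin φ₂, √((cos φ₁ + Bx)² + By²)) = 32.06264°
λₘ = λ₁ + atan2(By, cos φ₁ + Bx) = -130.20079°

130.201°W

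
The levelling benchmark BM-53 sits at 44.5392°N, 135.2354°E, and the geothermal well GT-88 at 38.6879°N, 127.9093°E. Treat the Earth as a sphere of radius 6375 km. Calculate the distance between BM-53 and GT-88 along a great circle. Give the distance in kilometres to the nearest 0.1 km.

891.0 km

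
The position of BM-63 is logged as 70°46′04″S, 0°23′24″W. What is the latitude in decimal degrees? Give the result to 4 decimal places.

70° + 46′/60 + 4″/3600 = 70 + 0.76667 + 0.00111 = 70.7678°

70.7678°S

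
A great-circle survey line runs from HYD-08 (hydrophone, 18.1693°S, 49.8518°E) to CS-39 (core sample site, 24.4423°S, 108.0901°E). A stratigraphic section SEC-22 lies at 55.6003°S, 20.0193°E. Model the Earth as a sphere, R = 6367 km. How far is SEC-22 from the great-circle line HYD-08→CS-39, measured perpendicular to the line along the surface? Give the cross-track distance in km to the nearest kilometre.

4817 km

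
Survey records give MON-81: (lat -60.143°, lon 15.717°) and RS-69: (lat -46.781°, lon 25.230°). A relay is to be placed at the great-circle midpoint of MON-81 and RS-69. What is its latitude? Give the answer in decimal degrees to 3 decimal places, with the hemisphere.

Bx = cos φ₂ cos Δλ = 0.675372,  By = cos φ₂ sin Δλ = 0.113176
φₘ = atan2(sin φ₁ + sin φ₂, √((cos φ₁ + Bx)² + By²)) = -53.55413°
λₘ = λ₁ + atan2(By, cos φ₁ + Bx) = 21.22711°

53.554°S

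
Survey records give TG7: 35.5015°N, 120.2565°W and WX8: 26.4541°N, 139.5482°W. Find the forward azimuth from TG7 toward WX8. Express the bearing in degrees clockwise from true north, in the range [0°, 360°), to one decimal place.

Δλ = -19.2917°
y = sin Δλ · cos φ₂ = -0.295784
x = cos φ₁ sin φ₂ − sin φ₁ cos φ₂ cos Δλ = -0.128058
θ = atan2(y, x) = -113.4098° → 246.5902° (mod 360°)

246.6°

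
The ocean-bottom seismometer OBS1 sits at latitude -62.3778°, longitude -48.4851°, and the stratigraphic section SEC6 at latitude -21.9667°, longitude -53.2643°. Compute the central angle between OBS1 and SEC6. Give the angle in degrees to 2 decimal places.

40.54°

Δφ = 40.4111°,  Δλ = -4.7792°
a = sin²(Δφ/2) + cos φ₁ cos φ₂ sin²(Δλ/2) = 0.120041
c = 2·arcsin(√a) = 0.707610 rad = 40.5431°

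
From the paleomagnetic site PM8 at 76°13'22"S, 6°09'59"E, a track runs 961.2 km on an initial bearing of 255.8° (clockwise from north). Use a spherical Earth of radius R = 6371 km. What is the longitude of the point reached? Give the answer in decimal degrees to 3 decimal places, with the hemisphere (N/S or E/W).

29.958°W

PM8: φ = -76.22278°, λ = +6.16639°
δ = d/R = 961.2/6371 = 0.150871 rad
φ₂ = arcsin(sin φ₁ cos δ + cos φ₁ sin δ cos θ)
   = arcsin(-0.97123·0.98864 + 0.23815·0.15030·-0.24531) = -75.69096°
λ₂ = λ₁ + atan2(sin θ sin δ cos φ₁, cos δ − sin φ₁ sin φ₂) = -29.95832°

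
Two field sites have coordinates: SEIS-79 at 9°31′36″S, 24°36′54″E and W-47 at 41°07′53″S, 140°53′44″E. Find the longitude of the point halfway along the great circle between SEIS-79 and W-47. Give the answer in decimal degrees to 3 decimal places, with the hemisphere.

SEIS-79: φ = -9.52667°, λ = +24.61500°
W-47: φ = -41.13139°, λ = +140.89556°
Bx = cos φ₂ cos Δλ = -0.333493,  By = cos φ₂ sin Δλ = 0.675350
φₘ = atan2(sin φ₁ + sin φ₂, √((cos φ₁ + Bx)² + By²)) = -41.23692°
λₘ = λ₁ + atan2(By, cos φ₁ + Bx) = 70.59140°

70.591°E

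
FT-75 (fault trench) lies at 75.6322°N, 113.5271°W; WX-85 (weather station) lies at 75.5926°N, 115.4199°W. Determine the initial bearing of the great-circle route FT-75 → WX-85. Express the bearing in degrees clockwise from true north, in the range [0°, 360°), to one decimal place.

Δλ = -1.8928°
y = sin Δλ · cos φ₂ = -0.008218
x = cos φ₁ sin φ₂ − sin φ₁ cos φ₂ cos Δλ = -0.000560
θ = atan2(y, x) = -93.8956° → 266.1044° (mod 360°)

266.1°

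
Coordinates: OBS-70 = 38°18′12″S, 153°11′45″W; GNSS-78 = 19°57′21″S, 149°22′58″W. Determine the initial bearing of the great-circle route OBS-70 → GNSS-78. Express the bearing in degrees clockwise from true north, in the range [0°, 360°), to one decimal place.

11.3°

OBS-70: φ = -38.30333°, λ = -153.19583°
GNSS-78: φ = -19.95583°, λ = -149.38278°
Δλ = 3.8131°
y = sin Δλ · cos φ₂ = 0.062508
x = cos φ₁ sin φ₂ − sin φ₁ cos φ₂ cos Δλ = 0.313490
θ = atan2(y, x) = 11.2766° → 11.2766° (mod 360°)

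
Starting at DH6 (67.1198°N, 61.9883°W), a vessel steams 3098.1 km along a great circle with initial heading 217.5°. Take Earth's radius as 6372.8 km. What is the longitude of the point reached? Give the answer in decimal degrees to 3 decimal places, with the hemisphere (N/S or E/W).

δ = d/R = 3098.1/6372.8 = 0.486144 rad
φ₂ = arcsin(sin φ₁ cos δ + cos φ₁ sin δ cos θ)
   = arcsin(0.92132·0.88414 + 0.38881·0.46722·-0.79335) = 42.10240°
λ₂ = λ₁ + atan2(sin θ sin δ cos φ₁, cos δ − sin φ₁ sin φ₂) = -84.52965°

84.530°W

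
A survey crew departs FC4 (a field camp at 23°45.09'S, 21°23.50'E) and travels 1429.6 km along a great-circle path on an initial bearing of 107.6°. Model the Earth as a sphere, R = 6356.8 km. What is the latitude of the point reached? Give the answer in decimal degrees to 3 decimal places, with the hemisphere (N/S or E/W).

FC4: φ = -23.75150°, λ = +21.39167°
δ = d/R = 1429.6/6356.8 = 0.224893 rad
φ₂ = arcsin(sin φ₁ cos δ + cos φ₁ sin δ cos θ)
   = arcsin(-0.40277·0.97482 + 0.91530·0.22300·-0.30237) = -27.02286°
λ₂ = λ₁ + atan2(sin θ sin δ cos φ₁, cos δ − sin φ₁ sin φ₂) = 35.19643°

27.023°S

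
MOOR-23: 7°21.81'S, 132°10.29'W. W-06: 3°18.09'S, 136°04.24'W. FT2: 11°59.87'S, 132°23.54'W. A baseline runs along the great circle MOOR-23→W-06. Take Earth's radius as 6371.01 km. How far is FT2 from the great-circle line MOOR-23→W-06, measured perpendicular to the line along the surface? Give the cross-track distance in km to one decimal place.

374.5 km

MOOR-23: φ = -7.36350°, λ = -132.17150°
W-06: φ = -3.30150°, λ = -136.07067°
FT2: φ = -11.99783°, λ = -132.39233°
δ₁₃ = central angle MOOR-23→FT2 = 0.080974 rad  (haversine)
θ₁₃ = bearing MOOR-23→FT2 = 182.672°,  θ₁₂ = bearing MOOR-23→W-06 = 316.097°
dₓₜ = R·arcsin(sin δ₁₃ · sin(θ₁₃ − θ₁₂)) = 6371.01·arcsin(0.08089·sin(-133.426°)) = -374.473 km
|dₓₜ| = 374.473 km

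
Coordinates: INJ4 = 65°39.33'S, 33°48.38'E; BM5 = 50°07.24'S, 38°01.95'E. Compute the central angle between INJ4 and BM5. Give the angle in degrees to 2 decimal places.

INJ4: φ = -65.65550°, λ = +33.80633°
BM5: φ = -50.12067°, λ = +38.03250°
Δφ = 15.5348°,  Δλ = 4.2262°
a = sin²(Δφ/2) + cos φ₁ cos φ₂ sin²(Δλ/2) = 0.018625
c = 2·arcsin(√a) = 0.273805 rad = 15.6878°

15.69°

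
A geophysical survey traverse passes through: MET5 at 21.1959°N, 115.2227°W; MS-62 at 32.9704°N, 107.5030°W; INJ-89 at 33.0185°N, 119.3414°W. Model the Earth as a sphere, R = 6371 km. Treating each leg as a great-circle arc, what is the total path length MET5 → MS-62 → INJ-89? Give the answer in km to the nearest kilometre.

MET5→MS-62: c = 0.237754 rad, d = 1514.73 km
MS-62→INJ-89: c = 0.173207 rad, d = 1103.50 km
Total = 1514.73 + 1103.50 = 2618.23 km

2618 km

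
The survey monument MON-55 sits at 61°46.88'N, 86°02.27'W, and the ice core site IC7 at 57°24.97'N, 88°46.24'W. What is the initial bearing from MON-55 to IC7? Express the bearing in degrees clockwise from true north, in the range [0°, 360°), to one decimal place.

198.8°

MON-55: φ = +61.78133°, λ = -86.03783°
IC7: φ = +57.41617°, λ = -88.77067°
Δλ = -2.7328°
y = sin Δλ · cos φ₂ = -0.025677
x = cos φ₁ sin φ₂ − sin φ₁ cos φ₂ cos Δλ = -0.075573
θ = atan2(y, x) = -161.2344° → 198.7656° (mod 360°)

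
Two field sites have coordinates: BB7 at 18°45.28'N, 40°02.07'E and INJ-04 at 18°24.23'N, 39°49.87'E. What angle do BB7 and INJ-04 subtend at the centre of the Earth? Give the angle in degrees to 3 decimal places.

0.400°

BB7: φ = +18.75467°, λ = +40.03450°
INJ-04: φ = +18.40383°, λ = +39.83117°
Δφ = -0.3508°,  Δλ = -0.2033°
a = sin²(Δφ/2) + cos φ₁ cos φ₂ sin²(Δλ/2) = 0.000012
c = 2·arcsin(√a) = 0.006986 rad = 0.4003°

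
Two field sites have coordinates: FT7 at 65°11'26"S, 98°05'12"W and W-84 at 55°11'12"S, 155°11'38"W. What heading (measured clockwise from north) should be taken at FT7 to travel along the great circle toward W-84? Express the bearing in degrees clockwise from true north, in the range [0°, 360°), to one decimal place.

262.5°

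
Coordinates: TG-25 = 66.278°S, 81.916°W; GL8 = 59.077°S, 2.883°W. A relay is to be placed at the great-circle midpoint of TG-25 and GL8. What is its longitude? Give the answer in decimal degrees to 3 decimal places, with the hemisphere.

36.663°W

Bx = cos φ₂ cos Δλ = 0.097763,  By = cos φ₂ sin Δλ = 0.504501
φₘ = atan2(sin φ₁ + sin φ₂, √((cos φ₁ + Bx)² + By²)) = -68.17092°
λₘ = λ₁ + atan2(By, cos φ₁ + Bx) = -36.66289°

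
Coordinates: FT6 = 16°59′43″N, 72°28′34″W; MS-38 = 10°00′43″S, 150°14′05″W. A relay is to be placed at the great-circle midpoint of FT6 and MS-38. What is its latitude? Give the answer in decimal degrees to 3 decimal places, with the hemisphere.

FT6: φ = +16.99528°, λ = -72.47611°
MS-38: φ = -10.01194°, λ = -150.23472°
Bx = cos φ₂ cos Δλ = 0.208802,  By = cos φ₂ sin Δλ = -0.962381
φₘ = atan2(sin φ₁ + sin φ₂, √((cos φ₁ + Bx)² + By²)) = 4.48138°
λₘ = λ₁ + atan2(By, cos φ₁ + Bx) = -112.03231°

4.481°N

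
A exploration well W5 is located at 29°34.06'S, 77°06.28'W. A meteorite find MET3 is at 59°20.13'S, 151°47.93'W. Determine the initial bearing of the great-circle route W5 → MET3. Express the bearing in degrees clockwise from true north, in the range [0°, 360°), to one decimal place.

215.8°

W5: φ = -29.56767°, λ = -77.10467°
MET3: φ = -59.33550°, λ = -151.79883°
Δλ = -74.6942°
y = sin Δλ · cos φ₂ = -0.491920
x = cos φ₁ sin φ₂ − sin φ₁ cos φ₂ cos Δλ = -0.681719
θ = atan2(y, x) = -144.1862° → 215.8138° (mod 360°)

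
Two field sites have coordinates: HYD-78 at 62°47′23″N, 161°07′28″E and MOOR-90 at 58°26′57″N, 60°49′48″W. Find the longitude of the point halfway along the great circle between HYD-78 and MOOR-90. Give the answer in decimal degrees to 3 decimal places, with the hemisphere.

HYD-78: φ = +62.78972°, λ = +161.12444°
MOOR-90: φ = +58.44917°, λ = -60.83000°
Bx = cos φ₂ cos Δλ = -0.389132,  By = cos φ₂ sin Δλ = 0.349817
φₘ = atan2(sin φ₁ + sin φ₂, √((cos φ₁ + Bx)² + By²)) = 78.43449°
λₘ = λ₁ + atan2(By, cos φ₁ + Bx) = -119.89570°

119.896°W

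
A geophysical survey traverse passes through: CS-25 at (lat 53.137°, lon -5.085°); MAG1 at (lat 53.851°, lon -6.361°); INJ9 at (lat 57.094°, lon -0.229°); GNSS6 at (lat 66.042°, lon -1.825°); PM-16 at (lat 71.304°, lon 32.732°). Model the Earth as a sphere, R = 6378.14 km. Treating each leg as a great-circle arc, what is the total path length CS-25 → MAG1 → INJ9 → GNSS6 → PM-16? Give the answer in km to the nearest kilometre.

3135 km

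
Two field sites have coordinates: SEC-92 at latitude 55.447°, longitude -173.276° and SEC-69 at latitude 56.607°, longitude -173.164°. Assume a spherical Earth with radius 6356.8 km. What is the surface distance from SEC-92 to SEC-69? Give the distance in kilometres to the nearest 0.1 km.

Δφ = 1.1600°,  Δλ = 0.1120°
a = sin²(Δφ/2) + cos φ₁ cos φ₂ sin²(Δλ/2) = 0.000103
c = 2·arcsin(√a) = 0.020275 rad = 1.1617°
d = R·c = 6356.8 × 0.020275 = 128.9 km

128.9 km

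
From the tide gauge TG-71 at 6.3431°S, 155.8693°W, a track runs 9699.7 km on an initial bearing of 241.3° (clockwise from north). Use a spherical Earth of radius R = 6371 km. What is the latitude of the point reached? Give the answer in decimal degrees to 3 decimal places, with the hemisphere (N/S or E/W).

δ = d/R = 9699.7/6371 = 1.522477 rad
φ₂ = arcsin(sin φ₁ cos δ + cos φ₁ sin δ cos θ)
   = arcsin(-0.11048·0.04830 + 0.99388·0.99883·-0.48022) = -28.82022°
λ₂ = λ₁ + atan2(sin θ sin δ cos φ₁, cos δ − sin φ₁ sin φ₂) = 113.80443°

28.820°S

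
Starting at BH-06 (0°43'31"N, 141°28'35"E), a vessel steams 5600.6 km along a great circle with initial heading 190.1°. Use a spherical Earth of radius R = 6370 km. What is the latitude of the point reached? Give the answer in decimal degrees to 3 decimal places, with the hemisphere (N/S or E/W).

48.605°S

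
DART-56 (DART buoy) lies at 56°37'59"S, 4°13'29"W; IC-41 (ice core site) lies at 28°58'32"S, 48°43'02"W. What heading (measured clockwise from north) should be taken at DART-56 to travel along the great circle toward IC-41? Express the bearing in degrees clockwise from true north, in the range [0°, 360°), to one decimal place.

DART-56: φ = -56.63306°, λ = -4.22472°
IC-41: φ = -28.97556°, λ = -48.71722°
Δλ = -44.4925°
y = sin Δλ · cos φ₂ = -0.613092
x = cos φ₁ sin φ₂ − sin φ₁ cos φ₂ cos Δλ = 0.254746
θ = atan2(y, x) = -67.4366° → 292.5634° (mod 360°)

292.6°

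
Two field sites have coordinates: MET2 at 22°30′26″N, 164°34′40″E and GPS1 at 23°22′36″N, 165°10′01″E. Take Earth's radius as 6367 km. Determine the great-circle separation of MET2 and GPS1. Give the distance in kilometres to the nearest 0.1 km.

113.9 km

MET2: φ = +22.50722°, λ = +164.57778°
GPS1: φ = +23.37667°, λ = +165.16694°
Δφ = 0.8694°,  Δλ = 0.5892°
a = sin²(Δφ/2) + cos φ₁ cos φ₂ sin²(Δλ/2) = 0.000080
c = 2·arcsin(√a) = 0.017887 rad = 1.0248°
d = R·c = 6367 × 0.017887 = 113.9 km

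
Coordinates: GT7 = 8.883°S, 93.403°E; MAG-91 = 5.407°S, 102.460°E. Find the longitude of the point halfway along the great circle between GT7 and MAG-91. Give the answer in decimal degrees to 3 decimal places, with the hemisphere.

Bx = cos φ₂ cos Δλ = 0.983138,  By = cos φ₂ sin Δλ = 0.156717
φₘ = atan2(sin φ₁ + sin φ₂, √((cos φ₁ + Bx)² + By²)) = -7.16714°
λₘ = λ₁ + atan2(By, cos φ₁ + Bx) = 97.94876°

97.949°E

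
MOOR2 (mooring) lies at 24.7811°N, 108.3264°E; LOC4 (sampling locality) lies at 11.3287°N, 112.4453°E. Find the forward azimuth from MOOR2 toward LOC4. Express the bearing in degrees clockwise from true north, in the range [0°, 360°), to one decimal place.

163.1°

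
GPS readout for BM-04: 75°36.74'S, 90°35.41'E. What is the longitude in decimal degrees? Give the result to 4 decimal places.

90.5902°E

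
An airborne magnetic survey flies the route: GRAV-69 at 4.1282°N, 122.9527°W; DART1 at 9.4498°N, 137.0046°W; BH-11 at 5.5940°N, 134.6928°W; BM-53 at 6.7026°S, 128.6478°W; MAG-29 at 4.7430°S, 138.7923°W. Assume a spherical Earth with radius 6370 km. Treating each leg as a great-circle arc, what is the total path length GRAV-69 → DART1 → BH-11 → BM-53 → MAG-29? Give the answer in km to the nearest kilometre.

GRAV-69→DART1: c = 0.260549 rad, d = 1659.70 km
DART1→BH-11: c = 0.078283 rad, d = 498.66 km
BH-11→BM-53: c = 0.239056 rad, d = 1522.78 km
BM-53→MAG-29: c = 0.179451 rad, d = 1143.10 km
Total = 1659.70 + 498.66 + 1522.78 + 1143.10 = 4824.25 km

4824 km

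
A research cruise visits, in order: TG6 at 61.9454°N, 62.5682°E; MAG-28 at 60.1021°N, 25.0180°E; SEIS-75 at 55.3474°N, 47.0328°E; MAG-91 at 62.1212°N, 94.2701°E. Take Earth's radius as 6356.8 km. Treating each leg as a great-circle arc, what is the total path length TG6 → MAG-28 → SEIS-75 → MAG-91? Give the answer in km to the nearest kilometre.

6152 km

TG6→MAG-28: c = 0.314623 rad, d = 1999.99 km
MAG-28→SEIS-75: c = 0.220018 rad, d = 1398.61 km
SEIS-75→MAG-91: c = 0.433115 rad, d = 2753.22 km
Total = 1999.99 + 1398.61 + 2753.22 = 6151.83 km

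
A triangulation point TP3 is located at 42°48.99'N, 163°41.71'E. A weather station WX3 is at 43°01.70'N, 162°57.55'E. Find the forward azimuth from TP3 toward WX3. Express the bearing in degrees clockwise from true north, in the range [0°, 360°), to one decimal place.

291.7°

TP3: φ = +42.81650°, λ = +163.69517°
WX3: φ = +43.02833°, λ = +162.95917°
Δλ = -0.7360°
y = sin Δλ · cos φ₂ = -0.009390
x = cos φ₁ sin φ₂ − sin φ₁ cos φ₂ cos Δλ = 0.003738
θ = atan2(y, x) = -68.2926° → 291.7074° (mod 360°)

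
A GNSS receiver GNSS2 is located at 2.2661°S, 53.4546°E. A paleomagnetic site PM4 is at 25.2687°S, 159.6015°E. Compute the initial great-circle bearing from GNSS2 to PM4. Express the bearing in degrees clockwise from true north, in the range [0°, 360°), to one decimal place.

116.7°

Δλ = 106.1469°
y = sin Δλ · cos φ₂ = 0.868642
x = cos φ₁ sin φ₂ − sin φ₁ cos φ₂ cos Δλ = -0.436474
θ = atan2(y, x) = 116.6786° → 116.6786° (mod 360°)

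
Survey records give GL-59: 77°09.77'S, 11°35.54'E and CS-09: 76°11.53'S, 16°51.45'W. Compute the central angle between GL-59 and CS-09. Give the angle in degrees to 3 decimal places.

6.560°

GL-59: φ = -77.16283°, λ = +11.59233°
CS-09: φ = -76.19217°, λ = -16.85750°
Δφ = 0.9707°,  Δλ = -28.4498°
a = sin²(Δφ/2) + cos φ₁ cos φ₂ sin²(Δλ/2) = 0.003274
c = 2·arcsin(√a) = 0.114495 rad = 6.5601°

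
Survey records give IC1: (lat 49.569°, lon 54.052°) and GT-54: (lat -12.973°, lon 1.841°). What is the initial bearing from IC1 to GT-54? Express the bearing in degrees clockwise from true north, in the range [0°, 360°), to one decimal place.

232.1°

Δλ = -52.2110°
y = sin Δλ · cos φ₂ = -0.770102
x = cos φ₁ sin φ₂ − sin φ₁ cos φ₂ cos Δλ = -0.600107
θ = atan2(y, x) = -127.9277° → 232.0723° (mod 360°)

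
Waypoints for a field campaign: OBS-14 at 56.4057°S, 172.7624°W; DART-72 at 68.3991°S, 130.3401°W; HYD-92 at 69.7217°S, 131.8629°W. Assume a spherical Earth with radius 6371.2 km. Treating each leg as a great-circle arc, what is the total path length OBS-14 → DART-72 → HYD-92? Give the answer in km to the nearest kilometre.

2645 km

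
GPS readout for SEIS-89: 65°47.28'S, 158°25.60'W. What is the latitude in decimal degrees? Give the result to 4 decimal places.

65° + 47.28′/60 = 65 + 0.78800 = 65.7880°

65.7880°S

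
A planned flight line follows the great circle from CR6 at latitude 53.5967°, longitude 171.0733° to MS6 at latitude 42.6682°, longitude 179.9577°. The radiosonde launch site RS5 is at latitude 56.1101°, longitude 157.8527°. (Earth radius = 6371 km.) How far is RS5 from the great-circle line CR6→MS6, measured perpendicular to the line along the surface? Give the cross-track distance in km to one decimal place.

δ₁₃ = central angle CR6→RS5 = 0.139629 rad  (haversine)
θ₁₃ = bearing CR6→RS5 = 293.613°,  θ₁₂ = bearing CR6→MS6 = 148.106°
dₓₜ = R·arcsin(sin δ₁₃ · sin(θ₁₃ − θ₁₂)) = 6371·arcsin(0.13918·sin(145.507°)) = 502.662 km
|dₓₜ| = 502.662 km

502.7 km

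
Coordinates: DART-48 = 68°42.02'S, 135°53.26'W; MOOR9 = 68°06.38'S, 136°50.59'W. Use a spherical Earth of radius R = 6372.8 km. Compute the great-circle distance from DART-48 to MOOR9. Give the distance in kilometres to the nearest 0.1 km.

76.8 km

DART-48: φ = -68.70033°, λ = -135.88767°
MOOR9: φ = -68.10633°, λ = -136.84317°
Δφ = 0.5940°,  Δλ = -0.9555°
a = sin²(Δφ/2) + cos φ₁ cos φ₂ sin²(Δλ/2) = 0.000036
c = 2·arcsin(√a) = 0.012048 rad = 0.6903°
d = R·c = 6372.8 × 0.012048 = 76.8 km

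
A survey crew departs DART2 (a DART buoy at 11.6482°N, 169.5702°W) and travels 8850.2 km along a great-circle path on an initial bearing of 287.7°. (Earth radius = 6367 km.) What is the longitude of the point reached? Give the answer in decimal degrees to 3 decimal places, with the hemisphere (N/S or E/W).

δ = d/R = 8850.2/6367 = 1.390011 rad
φ₂ = arcsin(sin φ₁ cos δ + cos φ₁ sin δ cos θ)
   = arcsin(0.20190·0.17980 + 0.97941·0.98370·0.30403) = 19.22152°
λ₂ = λ₁ + atan2(sin θ sin δ cos φ₁, cos δ − sin φ₁ sin φ₂) = 107.46889°

107.469°E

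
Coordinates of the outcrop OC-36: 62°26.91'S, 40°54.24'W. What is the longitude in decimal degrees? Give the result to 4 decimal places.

40.9040°W

40° + 54.24′/60 = 40 + 0.90400 = 40.9040°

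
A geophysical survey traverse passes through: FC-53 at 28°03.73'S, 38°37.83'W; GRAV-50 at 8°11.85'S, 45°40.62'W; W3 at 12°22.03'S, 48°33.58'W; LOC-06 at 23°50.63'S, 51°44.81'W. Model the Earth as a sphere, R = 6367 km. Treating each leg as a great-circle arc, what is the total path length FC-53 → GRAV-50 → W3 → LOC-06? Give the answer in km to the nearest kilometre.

FC-53: φ = -28.06217°, λ = -38.63050°
GRAV-50: φ = -8.19750°, λ = -45.67700°
W3: φ = -12.36717°, λ = -48.55967°
LOC-06: φ = -23.84383°, λ = -51.74683°
FC-53→GRAV-50: c = 0.365624 rad, d = 2327.93 km
GRAV-50→W3: c = 0.088009 rad, d = 560.35 km
W3→LOC-06: c = 0.207136 rad, d = 1318.84 km
Total = 2327.93 + 560.35 + 1318.84 = 4207.12 km

4207 km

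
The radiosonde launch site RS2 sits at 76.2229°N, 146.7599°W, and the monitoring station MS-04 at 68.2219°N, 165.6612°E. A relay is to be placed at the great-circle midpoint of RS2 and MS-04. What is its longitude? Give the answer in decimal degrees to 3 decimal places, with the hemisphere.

Bx = cos φ₂ cos Δλ = 0.250276,  By = cos φ₂ sin Δλ = -0.273884
φₘ = atan2(sin φ₁ + sin φ₂, √((cos φ₁ + Bx)² + By²)) = 73.57744°
λₘ = λ₁ + atan2(By, cos φ₁ + Bx) = -176.04163°

176.042°W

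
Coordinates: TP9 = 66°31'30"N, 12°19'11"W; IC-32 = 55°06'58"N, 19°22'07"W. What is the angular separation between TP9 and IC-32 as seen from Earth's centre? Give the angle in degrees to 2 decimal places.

11.90°

TP9: φ = +66.52500°, λ = -12.31972°
IC-32: φ = +55.11611°, λ = -19.36861°
Δφ = -11.4089°,  Δλ = -7.0489°
a = sin²(Δφ/2) + cos φ₁ cos φ₂ sin²(Δλ/2) = 0.010741
c = 2·arcsin(√a) = 0.207648 rad = 11.8973°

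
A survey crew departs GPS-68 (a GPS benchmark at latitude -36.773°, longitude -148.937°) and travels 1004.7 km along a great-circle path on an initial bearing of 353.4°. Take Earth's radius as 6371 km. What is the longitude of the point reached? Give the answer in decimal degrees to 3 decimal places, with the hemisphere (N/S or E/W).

150.106°W

δ = d/R = 1004.7/6371 = 0.157699 rad
φ₂ = arcsin(sin φ₁ cos δ + cos φ₁ sin δ cos θ)
   = arcsin(-0.59865·0.98759 + 0.80101·0.15705·0.99337) = -27.79150°
λ₂ = λ₁ + atan2(sin θ sin δ cos φ₁, cos δ − sin φ₁ sin φ₂) = -150.10615°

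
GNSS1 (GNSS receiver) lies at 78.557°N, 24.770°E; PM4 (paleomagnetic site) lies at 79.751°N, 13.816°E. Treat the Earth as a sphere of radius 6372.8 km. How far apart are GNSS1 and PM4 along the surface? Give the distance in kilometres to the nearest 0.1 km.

264.4 km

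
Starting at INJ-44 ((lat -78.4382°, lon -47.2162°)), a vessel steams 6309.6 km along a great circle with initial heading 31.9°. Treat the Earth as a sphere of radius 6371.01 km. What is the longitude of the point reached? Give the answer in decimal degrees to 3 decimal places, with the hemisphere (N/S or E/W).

18.465°W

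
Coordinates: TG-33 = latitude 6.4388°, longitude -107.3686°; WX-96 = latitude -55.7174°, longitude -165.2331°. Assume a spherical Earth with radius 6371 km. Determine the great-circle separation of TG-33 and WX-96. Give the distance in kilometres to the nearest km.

Δφ = -62.1562°,  Δλ = -57.8645°
a = sin²(Δφ/2) + cos φ₁ cos φ₂ sin²(Δλ/2) = 0.397465
c = 2·arcsin(√a) = 1.364261 rad = 78.1664°
d = R·c = 6371 × 1.364261 = 8691.7 km

8692 km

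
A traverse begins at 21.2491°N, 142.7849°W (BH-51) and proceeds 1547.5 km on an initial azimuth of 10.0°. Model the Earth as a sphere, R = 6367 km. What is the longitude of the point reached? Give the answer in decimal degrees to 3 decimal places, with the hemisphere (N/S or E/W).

139.863°W

δ = d/R = 1547.5/6367 = 0.243050 rad
φ₂ = arcsin(sin φ₁ cos δ + cos φ₁ sin δ cos θ)
   = arcsin(0.36242·0.97061 + 0.93201·0.24066·0.98481) = 34.93633°
λ₂ = λ₁ + atan2(sin θ sin δ cos φ₁, cos δ − sin φ₁ sin φ₂) = -139.86283°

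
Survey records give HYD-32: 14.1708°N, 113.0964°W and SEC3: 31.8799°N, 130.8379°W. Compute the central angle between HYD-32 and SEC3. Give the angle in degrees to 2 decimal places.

24.01°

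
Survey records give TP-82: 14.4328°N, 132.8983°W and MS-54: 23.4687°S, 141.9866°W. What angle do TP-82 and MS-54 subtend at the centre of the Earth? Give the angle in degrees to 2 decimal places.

38.93°

Δφ = -37.9015°,  Δλ = -9.0883°
a = sin²(Δφ/2) + cos φ₁ cos φ₂ sin²(Δλ/2) = 0.111042
c = 2·arcsin(√a) = 0.679454 rad = 38.9298°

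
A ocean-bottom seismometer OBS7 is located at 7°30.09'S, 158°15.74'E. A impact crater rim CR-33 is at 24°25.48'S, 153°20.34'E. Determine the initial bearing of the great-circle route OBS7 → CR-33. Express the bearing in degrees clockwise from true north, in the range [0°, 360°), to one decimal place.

OBS7: φ = -7.50150°, λ = +158.26233°
CR-33: φ = -24.42467°, λ = +153.33900°
Δλ = -4.9233°
y = sin Δλ · cos φ₂ = -0.078142
x = cos φ₁ sin φ₂ − sin φ₁ cos φ₂ cos Δλ = -0.291528
θ = atan2(y, x) = -164.9950° → 195.0050° (mod 360°)

195.0°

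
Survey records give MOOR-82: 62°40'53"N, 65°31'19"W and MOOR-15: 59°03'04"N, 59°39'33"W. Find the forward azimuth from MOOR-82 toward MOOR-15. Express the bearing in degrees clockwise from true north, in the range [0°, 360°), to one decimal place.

MOOR-82: φ = +62.68139°, λ = -65.52194°
MOOR-15: φ = +59.05111°, λ = -59.65917°
Δλ = 5.8628°
y = sin Δλ · cos φ₂ = 0.052531
x = cos φ₁ sin φ₂ − sin φ₁ cos φ₂ cos Δλ = -0.060928
θ = atan2(y, x) = 139.2326° → 139.2326° (mod 360°)

139.2°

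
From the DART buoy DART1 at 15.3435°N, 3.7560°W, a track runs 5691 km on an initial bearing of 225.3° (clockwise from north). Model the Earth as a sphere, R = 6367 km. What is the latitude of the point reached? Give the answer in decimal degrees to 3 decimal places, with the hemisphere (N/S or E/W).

21.283°S

δ = d/R = 5691/6367 = 0.893828 rad
φ₂ = arcsin(sin φ₁ cos δ + cos φ₁ sin δ cos θ)
   = arcsin(0.26461·0.62643 + 0.96436·0.77948·-0.70339) = -21.28325°
λ₂ = λ₁ + atan2(sin θ sin δ cos φ₁, cos δ − sin φ₁ sin φ₂) = -40.24041°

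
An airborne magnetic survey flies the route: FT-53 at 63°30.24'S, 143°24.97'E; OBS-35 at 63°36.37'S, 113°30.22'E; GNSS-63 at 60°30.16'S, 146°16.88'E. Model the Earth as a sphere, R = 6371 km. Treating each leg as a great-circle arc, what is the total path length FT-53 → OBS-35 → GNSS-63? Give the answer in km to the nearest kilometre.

3190 km

FT-53: φ = -63.50400°, λ = +143.41617°
OBS-35: φ = -63.60617°, λ = +113.50367°
GNSS-63: φ = -60.50267°, λ = +146.28133°
FT-53→OBS-35: c = 0.230382 rad, d = 1467.76 km
OBS-35→GNSS-63: c = 0.270332 rad, d = 1722.29 km
Total = 1467.76 + 1722.29 = 3190.05 km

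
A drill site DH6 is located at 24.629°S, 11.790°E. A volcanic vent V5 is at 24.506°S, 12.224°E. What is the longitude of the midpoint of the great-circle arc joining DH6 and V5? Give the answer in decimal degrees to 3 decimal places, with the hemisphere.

Bx = cos φ₂ cos Δλ = 0.909892,  By = cos φ₂ sin Δλ = 0.006892
φₘ = atan2(sin φ₁ + sin φ₂, √((cos φ₁ + Bx)² + By²)) = -24.56766°
λₘ = λ₁ + atan2(By, cos φ₁ + Bx) = 12.00711°

12.007°E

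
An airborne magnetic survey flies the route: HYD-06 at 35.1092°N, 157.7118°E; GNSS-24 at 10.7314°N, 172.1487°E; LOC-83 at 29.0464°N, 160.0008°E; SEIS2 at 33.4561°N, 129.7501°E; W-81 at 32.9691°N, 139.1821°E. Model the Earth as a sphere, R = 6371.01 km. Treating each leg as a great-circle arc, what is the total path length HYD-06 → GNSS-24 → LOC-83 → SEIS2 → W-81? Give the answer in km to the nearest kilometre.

HYD-06→GNSS-24: c = 0.483306 rad, d = 3079.15 km
GNSS-24→LOC-83: c = 0.376085 rad, d = 2396.04 km
LOC-83→SEIS2: c = 0.456229 rad, d = 2906.64 km
SEIS2→W-81: c = 0.137942 rad, d = 878.83 km
Total = 3079.15 + 2396.04 + 2906.64 + 878.83 = 9260.66 km

9261 km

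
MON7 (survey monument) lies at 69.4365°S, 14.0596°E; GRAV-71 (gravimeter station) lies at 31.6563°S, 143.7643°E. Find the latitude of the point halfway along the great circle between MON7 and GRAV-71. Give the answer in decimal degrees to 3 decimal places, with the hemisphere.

64.959°S

Bx = cos φ₂ cos Δλ = -0.543780,  By = cos φ₂ sin Δλ = 0.654877
φₘ = atan2(sin φ₁ + sin φ₂, √((cos φ₁ + Bx)² + By²)) = -64.95915°
λₘ = λ₁ + atan2(By, cos φ₁ + Bx) = 120.44303°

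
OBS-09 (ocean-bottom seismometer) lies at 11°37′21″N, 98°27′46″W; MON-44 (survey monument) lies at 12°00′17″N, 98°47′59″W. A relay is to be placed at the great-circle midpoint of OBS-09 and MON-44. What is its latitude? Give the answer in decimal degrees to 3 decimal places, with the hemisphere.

OBS-09: φ = +11.62250°, λ = -98.46278°
MON-44: φ = +12.00472°, λ = -98.79972°
Bx = cos φ₂ cos Δλ = 0.978114,  By = cos φ₂ sin Δλ = -0.005752
φₘ = atan2(sin φ₁ + sin φ₂, √((cos φ₁ + Bx)² + By²)) = 11.81366°
λₘ = λ₁ + atan2(By, cos φ₁ + Bx) = -98.63113°

11.814°N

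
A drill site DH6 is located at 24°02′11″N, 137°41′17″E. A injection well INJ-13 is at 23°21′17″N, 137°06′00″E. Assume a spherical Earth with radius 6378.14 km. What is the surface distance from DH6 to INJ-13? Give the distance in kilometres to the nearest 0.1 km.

96.7 km

DH6: φ = +24.03639°, λ = +137.68806°
INJ-13: φ = +23.35472°, λ = +137.10000°
Δφ = -0.6817°,  Δλ = -0.5881°
a = sin²(Δφ/2) + cos φ₁ cos φ₂ sin²(Δλ/2) = 0.000057
c = 2·arcsin(√a) = 0.015162 rad = 0.8687°
d = R·c = 6378.14 × 0.015162 = 96.7 km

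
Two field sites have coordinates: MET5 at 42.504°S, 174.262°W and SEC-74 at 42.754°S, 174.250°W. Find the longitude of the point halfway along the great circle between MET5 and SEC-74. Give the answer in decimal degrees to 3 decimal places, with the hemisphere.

Bx = cos φ₂ cos Δλ = 0.734275,  By = cos φ₂ sin Δλ = 0.000154
φₘ = atan2(sin φ₁ + sin φ₂, √((cos φ₁ + Bx)² + By²)) = -42.62900°
λₘ = λ₁ + atan2(By, cos φ₁ + Bx) = -174.25601°

174.256°W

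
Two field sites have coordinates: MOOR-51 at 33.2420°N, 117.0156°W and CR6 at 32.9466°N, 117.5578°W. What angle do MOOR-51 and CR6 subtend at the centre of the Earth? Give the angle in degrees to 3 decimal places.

Δφ = -0.2954°,  Δλ = -0.5422°
a = sin²(Δφ/2) + cos φ₁ cos φ₂ sin²(Δλ/2) = 0.000022
c = 2·arcsin(√a) = 0.009457 rad = 0.5418°

0.542°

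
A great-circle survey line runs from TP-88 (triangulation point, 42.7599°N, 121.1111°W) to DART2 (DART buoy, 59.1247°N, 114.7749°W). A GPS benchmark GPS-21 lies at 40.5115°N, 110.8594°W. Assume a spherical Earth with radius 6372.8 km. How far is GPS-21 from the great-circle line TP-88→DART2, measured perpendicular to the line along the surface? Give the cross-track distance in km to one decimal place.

887.1 km

δ₁₃ = central angle TP-88→GPS-21 = 0.139262 rad  (haversine)
θ₁₃ = bearing TP-88→GPS-21 = 102.901°,  θ₁₂ = bearing TP-88→DART2 = 11.283°
dₓₜ = R·arcsin(sin δ₁₃ · sin(θ₁₃ − θ₁₂)) = 6372.8·arcsin(0.13881·sin(91.618°)) = 887.132 km
|dₓₜ| = 887.132 km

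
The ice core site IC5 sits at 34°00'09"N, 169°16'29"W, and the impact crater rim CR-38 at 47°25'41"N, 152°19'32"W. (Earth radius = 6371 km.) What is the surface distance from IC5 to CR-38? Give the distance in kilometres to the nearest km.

2057 km

IC5: φ = +34.00250°, λ = -169.27472°
CR-38: φ = +47.42806°, λ = -152.32556°
Δφ = 13.4256°,  Δλ = 16.9492°
a = sin²(Δφ/2) + cos φ₁ cos φ₂ sin²(Δλ/2) = 0.025844
c = 2·arcsin(√a) = 0.322924 rad = 18.5022°
d = R·c = 6371 × 0.322924 = 2057.3 km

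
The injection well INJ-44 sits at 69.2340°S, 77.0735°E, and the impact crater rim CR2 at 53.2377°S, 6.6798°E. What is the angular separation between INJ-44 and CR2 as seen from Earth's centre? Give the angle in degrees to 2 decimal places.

Δφ = 15.9963°,  Δλ = -70.3937°
a = sin²(Δφ/2) + cos φ₁ cos φ₂ sin²(Δλ/2) = 0.089857
c = 2·arcsin(√a) = 0.608886 rad = 34.8866°

34.89°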